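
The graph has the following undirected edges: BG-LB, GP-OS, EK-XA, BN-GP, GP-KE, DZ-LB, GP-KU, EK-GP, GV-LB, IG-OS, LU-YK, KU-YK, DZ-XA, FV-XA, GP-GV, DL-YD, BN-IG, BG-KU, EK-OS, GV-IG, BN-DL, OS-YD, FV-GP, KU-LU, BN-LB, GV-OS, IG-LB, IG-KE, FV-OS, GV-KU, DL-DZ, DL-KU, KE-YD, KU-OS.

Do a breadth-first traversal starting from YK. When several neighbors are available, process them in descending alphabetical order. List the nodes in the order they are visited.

YK, LU, KU, OS, GV, GP, DL, BG, YD, IG, FV, EK, LB, KE, BN, DZ, XA

Visit YK; enqueue LU, KU → queue [LU, KU]
Visit LU → queue [KU]
Visit KU; enqueue OS, GV, GP, DL, BG → queue [OS, GV, GP, DL, BG]
Visit OS; enqueue YD, IG, FV, EK → queue [GV, GP, DL, BG, YD, IG, FV, EK]
Visit GV; enqueue LB → queue [GP, DL, BG, YD, IG, FV, EK, LB]
Visit GP; enqueue KE, BN → queue [DL, BG, YD, IG, FV, EK, LB, KE, BN]
Visit DL; enqueue DZ → queue [BG, YD, IG, FV, EK, LB, KE, BN, DZ]
Visit BG → queue [YD, IG, FV, EK, LB, KE, BN, DZ]
Visit YD → queue [IG, FV, EK, LB, KE, BN, DZ]
Visit IG → queue [FV, EK, LB, KE, BN, DZ]
Visit FV; enqueue XA → queue [EK, LB, KE, BN, DZ, XA]
Visit EK → queue [LB, KE, BN, DZ, XA]
Visit LB → queue [KE, BN, DZ, XA]
Visit KE → queue [BN, DZ, XA]
Visit BN → queue [DZ, XA]
Visit DZ → queue [XA]
Visit XA → queue []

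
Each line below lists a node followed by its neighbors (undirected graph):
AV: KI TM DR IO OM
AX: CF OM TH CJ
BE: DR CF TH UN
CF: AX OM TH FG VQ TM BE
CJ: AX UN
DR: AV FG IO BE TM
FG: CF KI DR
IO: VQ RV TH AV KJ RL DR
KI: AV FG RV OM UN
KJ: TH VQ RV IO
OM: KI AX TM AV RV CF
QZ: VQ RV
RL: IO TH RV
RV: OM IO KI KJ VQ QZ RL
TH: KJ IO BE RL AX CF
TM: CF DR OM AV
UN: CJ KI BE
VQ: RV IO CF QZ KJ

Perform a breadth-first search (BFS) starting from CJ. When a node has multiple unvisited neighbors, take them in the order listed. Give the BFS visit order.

CJ → AX → UN → CF → OM → TH → KI → BE → FG → VQ → TM → AV → RV → KJ → IO → RL → DR → QZ

Visit CJ; enqueue AX, UN → queue [AX, UN]
Visit AX; enqueue CF, OM, TH → queue [UN, CF, OM, TH]
Visit UN; enqueue KI, BE → queue [CF, OM, TH, KI, BE]
Visit CF; enqueue FG, VQ, TM → queue [OM, TH, KI, BE, FG, VQ, TM]
Visit OM; enqueue AV, RV → queue [TH, KI, BE, FG, VQ, TM, AV, RV]
Visit TH; enqueue KJ, IO, RL → queue [KI, BE, FG, VQ, TM, AV, RV, KJ, IO, RL]
Visit KI → queue [BE, FG, VQ, TM, AV, RV, KJ, IO, RL]
Visit BE; enqueue DR → queue [FG, VQ, TM, AV, RV, KJ, IO, RL, DR]
Visit FG → queue [VQ, TM, AV, RV, KJ, IO, RL, DR]
Visit VQ; enqueue QZ → queue [TM, AV, RV, KJ, IO, RL, DR, QZ]
Visit TM → queue [AV, RV, KJ, IO, RL, DR, QZ]
Visit AV → queue [RV, KJ, IO, RL, DR, QZ]
Visit RV → queue [KJ, IO, RL, DR, QZ]
Visit KJ → queue [IO, RL, DR, QZ]
Visit IO → queue [RL, DR, QZ]
Visit RL → queue [DR, QZ]
Visit DR → queue [QZ]
Visit QZ → queue []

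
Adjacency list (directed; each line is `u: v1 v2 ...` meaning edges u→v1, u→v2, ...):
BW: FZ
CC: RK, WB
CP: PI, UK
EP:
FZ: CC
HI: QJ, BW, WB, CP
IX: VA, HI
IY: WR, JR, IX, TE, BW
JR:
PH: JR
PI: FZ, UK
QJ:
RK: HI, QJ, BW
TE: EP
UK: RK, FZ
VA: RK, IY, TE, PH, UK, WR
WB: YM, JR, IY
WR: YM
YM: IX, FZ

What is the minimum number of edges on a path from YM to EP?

4

Level 0: YM
Level 1: FZ, IX
Level 2: CC, HI, VA
Level 3: BW, CP, IY, PH, QJ, RK, TE, UK, WB, WR
Level 4: EP, JR, PI
EP first appears at level 4.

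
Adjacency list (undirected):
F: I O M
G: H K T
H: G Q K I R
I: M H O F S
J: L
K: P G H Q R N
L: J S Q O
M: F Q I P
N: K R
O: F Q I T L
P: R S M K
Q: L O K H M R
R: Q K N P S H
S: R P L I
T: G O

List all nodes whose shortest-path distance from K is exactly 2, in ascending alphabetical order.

Level 0: K
Level 1: G, H, N, P, Q, R
Level 2: I, L, M, O, S, T
Level 3: F, J

I, L, M, O, S, T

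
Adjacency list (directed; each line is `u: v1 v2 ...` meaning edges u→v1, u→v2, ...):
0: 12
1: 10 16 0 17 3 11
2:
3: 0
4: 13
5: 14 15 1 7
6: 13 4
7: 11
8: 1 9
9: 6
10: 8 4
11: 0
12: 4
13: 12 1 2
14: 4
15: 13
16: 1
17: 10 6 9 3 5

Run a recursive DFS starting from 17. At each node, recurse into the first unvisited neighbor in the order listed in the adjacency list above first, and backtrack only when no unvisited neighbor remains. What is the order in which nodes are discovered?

Visit 17
17 → 10
10 → 8
8 → 1
1 → 16
1 → 0
0 → 12
12 → 4
4 → 13
13 → 2
1 → 3
1 → 11
8 → 9
9 → 6
17 → 5
5 → 14
5 → 15
5 → 7

17, 10, 8, 1, 16, 0, 12, 4, 13, 2, 3, 11, 9, 6, 5, 14, 15, 7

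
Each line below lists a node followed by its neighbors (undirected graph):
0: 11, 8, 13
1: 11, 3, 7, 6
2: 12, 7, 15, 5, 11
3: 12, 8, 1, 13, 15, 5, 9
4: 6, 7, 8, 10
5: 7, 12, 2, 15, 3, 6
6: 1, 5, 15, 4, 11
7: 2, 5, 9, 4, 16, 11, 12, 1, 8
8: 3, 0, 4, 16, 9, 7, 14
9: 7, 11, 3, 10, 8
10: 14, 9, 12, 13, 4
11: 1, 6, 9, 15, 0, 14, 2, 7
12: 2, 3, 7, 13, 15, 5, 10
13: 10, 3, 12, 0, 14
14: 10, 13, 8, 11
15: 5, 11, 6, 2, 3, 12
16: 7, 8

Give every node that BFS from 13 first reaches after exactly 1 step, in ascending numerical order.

0, 3, 10, 12, 14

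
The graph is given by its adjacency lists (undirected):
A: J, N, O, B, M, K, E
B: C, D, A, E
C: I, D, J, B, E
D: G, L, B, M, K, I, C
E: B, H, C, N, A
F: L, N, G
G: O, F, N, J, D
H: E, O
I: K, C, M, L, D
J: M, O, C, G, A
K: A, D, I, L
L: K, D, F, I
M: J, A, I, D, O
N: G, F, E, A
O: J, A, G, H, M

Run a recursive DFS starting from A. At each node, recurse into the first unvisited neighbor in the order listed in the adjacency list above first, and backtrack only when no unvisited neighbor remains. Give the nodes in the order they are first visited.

Visit A
A → J
J → M
M → I
I → K
K → D
D → G
G → O
O → H
H → E
E → B
B → C
E → N
N → F
F → L

A, J, M, I, K, D, G, O, H, E, B, C, N, F, L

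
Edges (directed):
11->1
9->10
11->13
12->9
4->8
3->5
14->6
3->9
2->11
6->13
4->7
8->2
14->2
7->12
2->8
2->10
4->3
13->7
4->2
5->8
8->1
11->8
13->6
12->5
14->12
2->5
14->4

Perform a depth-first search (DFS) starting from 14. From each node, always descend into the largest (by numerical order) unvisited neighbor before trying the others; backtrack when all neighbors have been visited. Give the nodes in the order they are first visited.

Visit 14
14 → 12
12 → 9
9 → 10
12 → 5
5 → 8
8 → 2
2 → 11
11 → 13
13 → 7
13 → 6
11 → 1
14 → 4
4 → 3

14, 12, 9, 10, 5, 8, 2, 11, 13, 7, 6, 1, 4, 3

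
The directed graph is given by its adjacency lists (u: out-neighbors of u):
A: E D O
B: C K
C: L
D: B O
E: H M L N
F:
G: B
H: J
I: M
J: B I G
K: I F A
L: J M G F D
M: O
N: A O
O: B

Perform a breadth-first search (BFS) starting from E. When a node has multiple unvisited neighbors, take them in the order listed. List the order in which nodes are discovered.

E, H, M, L, N, J, O, G, F, D, A, B, I, C, K

Visit E; enqueue H, M, L, N → queue [H, M, L, N]
Visit H; enqueue J → queue [M, L, N, J]
Visit M; enqueue O → queue [L, N, J, O]
Visit L; enqueue G, F, D → queue [N, J, O, G, F, D]
Visit N; enqueue A → queue [J, O, G, F, D, A]
Visit J; enqueue B, I → queue [O, G, F, D, A, B, I]
Visit O → queue [G, F, D, A, B, I]
Visit G → queue [F, D, A, B, I]
Visit F → queue [D, A, B, I]
Visit D → queue [A, B, I]
Visit A → queue [B, I]
Visit B; enqueue C, K → queue [I, C, K]
Visit I → queue [C, K]
Visit C → queue [K]
Visit K → queue []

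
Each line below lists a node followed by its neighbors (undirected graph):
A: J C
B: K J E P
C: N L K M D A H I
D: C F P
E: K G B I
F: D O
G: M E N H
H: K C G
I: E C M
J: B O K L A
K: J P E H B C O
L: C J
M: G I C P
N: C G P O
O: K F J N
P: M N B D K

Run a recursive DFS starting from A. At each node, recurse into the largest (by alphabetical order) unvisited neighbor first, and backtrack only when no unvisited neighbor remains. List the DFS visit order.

Visit A
A → J
J → O
O → N
N → P
P → M
M → I
I → E
E → K
K → H
H → G
H → C
C → L
C → D
D → F
K → B

A, J, O, N, P, M, I, E, K, H, G, C, L, D, F, B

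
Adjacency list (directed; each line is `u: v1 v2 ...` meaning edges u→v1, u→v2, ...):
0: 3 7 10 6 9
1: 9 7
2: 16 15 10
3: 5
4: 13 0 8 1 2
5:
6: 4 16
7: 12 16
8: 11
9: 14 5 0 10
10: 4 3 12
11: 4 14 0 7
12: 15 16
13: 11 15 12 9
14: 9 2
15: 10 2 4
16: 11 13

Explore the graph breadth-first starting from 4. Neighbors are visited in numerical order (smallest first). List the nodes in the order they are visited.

4 -> 0 -> 1 -> 2 -> 8 -> 13 -> 3 -> 6 -> 7 -> 9 -> 10 -> 15 -> 16 -> 11 -> 12 -> 5 -> 14

Visit 4; enqueue 0, 1, 2, 8, 13 → queue [0, 1, 2, 8, 13]
Visit 0; enqueue 3, 6, 7, 9, 10 → queue [1, 2, 8, 13, 3, 6, 7, 9, 10]
Visit 1 → queue [2, 8, 13, 3, 6, 7, 9, 10]
Visit 2; enqueue 15, 16 → queue [8, 13, 3, 6, 7, 9, 10, 15, 16]
Visit 8; enqueue 11 → queue [13, 3, 6, 7, 9, 10, 15, 16, 11]
Visit 13; enqueue 12 → queue [3, 6, 7, 9, 10, 15, 16, 11, 12]
Visit 3; enqueue 5 → queue [6, 7, 9, 10, 15, 16, 11, 12, 5]
Visit 6 → queue [7, 9, 10, 15, 16, 11, 12, 5]
Visit 7 → queue [9, 10, 15, 16, 11, 12, 5]
Visit 9; enqueue 14 → queue [10, 15, 16, 11, 12, 5, 14]
Visit 10 → queue [15, 16, 11, 12, 5, 14]
Visit 15 → queue [16, 11, 12, 5, 14]
Visit 16 → queue [11, 12, 5, 14]
Visit 11 → queue [12, 5, 14]
Visit 12 → queue [5, 14]
Visit 5 → queue [14]
Visit 14 → queue []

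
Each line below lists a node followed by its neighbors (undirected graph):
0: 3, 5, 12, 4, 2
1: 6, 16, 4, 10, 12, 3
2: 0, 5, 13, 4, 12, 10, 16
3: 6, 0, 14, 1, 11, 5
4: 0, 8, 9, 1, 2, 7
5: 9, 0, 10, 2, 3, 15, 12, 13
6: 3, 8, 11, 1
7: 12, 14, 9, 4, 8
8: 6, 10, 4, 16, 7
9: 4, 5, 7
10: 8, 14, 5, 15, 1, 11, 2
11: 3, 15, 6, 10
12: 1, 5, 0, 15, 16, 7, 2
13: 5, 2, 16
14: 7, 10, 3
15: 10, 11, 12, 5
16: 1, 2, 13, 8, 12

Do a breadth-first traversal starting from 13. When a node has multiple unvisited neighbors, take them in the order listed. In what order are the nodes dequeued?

13, 5, 2, 16, 9, 0, 10, 3, 15, 12, 4, 1, 8, 7, 14, 11, 6

Visit 13; enqueue 5, 2, 16 → queue [5, 2, 16]
Visit 5; enqueue 9, 0, 10, 3, 15, 12 → queue [2, 16, 9, 0, 10, 3, 15, 12]
Visit 2; enqueue 4 → queue [16, 9, 0, 10, 3, 15, 12, 4]
Visit 16; enqueue 1, 8 → queue [9, 0, 10, 3, 15, 12, 4, 1, 8]
Visit 9; enqueue 7 → queue [0, 10, 3, 15, 12, 4, 1, 8, 7]
Visit 0 → queue [10, 3, 15, 12, 4, 1, 8, 7]
Visit 10; enqueue 14, 11 → queue [3, 15, 12, 4, 1, 8, 7, 14, 11]
Visit 3; enqueue 6 → queue [15, 12, 4, 1, 8, 7, 14, 11, 6]
Visit 15 → queue [12, 4, 1, 8, 7, 14, 11, 6]
Visit 12 → queue [4, 1, 8, 7, 14, 11, 6]
Visit 4 → queue [1, 8, 7, 14, 11, 6]
Visit 1 → queue [8, 7, 14, 11, 6]
Visit 8 → queue [7, 14, 11, 6]
Visit 7 → queue [14, 11, 6]
Visit 14 → queue [11, 6]
Visit 11 → queue [6]
Visit 6 → queue []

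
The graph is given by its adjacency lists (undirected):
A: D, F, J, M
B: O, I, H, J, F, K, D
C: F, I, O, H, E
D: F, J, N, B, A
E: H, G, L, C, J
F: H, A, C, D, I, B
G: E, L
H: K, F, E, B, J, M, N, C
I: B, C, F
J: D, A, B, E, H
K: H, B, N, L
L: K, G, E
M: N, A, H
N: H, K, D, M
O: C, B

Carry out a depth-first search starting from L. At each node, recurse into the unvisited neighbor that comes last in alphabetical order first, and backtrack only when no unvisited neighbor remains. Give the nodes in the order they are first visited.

L -> K -> N -> M -> H -> J -> E -> G -> C -> O -> B -> I -> F -> D -> A

Visit L
L → K
K → N
N → M
M → H
H → J
J → E
E → G
E → C
C → O
O → B
B → I
I → F
F → D
D → A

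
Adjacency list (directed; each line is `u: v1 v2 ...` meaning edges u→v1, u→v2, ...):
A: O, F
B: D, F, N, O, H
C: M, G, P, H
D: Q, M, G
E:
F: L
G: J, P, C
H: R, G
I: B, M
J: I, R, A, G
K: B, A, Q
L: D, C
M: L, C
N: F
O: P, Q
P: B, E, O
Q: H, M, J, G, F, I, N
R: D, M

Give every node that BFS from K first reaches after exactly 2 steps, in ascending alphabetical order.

D, F, G, H, I, J, M, N, O

Level 0: K
Level 1: A, B, Q
Level 2: D, F, G, H, I, J, M, N, O
Level 3: C, L, P, R
Level 4: E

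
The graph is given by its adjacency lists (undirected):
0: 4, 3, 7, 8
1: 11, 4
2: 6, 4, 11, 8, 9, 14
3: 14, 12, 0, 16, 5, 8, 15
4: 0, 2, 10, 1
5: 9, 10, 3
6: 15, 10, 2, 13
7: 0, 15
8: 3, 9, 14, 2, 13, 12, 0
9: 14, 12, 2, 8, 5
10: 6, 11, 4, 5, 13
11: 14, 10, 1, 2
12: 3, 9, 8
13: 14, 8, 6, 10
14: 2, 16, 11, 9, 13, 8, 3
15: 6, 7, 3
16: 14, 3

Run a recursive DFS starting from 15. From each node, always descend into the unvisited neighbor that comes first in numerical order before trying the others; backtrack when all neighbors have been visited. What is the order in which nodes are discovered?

15 → 3 → 0 → 4 → 1 → 11 → 2 → 6 → 10 → 5 → 9 → 8 → 12 → 13 → 14 → 16 → 7

Visit 15
15 → 3
3 → 0
0 → 4
4 → 1
1 → 11
11 → 2
2 → 6
6 → 10
10 → 5
5 → 9
9 → 8
8 → 12
8 → 13
13 → 14
14 → 16
0 → 7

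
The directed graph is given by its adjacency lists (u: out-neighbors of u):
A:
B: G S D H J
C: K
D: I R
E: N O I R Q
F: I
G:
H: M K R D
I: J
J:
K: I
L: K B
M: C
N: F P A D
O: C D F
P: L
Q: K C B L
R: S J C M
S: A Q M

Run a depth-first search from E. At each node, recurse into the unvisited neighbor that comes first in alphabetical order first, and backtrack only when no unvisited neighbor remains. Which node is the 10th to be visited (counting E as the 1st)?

Visit E
E → I
I → J
E → N
N → A
N → D
D → R
R → C
C → K
R → M
R → S
S → Q
Q → B
B → G
B → H
Q → L
N → F
N → P
E → O

Visit order: E, I, J, N, A, D, R, C, K, M, S, Q, B, G, H, L, F, P, O

M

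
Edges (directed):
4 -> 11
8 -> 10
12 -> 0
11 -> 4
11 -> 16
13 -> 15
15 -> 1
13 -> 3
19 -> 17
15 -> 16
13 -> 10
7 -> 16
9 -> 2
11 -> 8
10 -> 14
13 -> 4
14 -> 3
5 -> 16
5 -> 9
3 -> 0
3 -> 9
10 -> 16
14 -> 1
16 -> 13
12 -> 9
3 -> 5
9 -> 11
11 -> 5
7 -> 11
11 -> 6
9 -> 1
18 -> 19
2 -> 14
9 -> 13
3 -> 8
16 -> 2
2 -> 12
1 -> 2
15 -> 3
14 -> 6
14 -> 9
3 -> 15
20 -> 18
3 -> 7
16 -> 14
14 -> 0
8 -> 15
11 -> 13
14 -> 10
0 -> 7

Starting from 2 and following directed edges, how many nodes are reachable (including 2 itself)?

17

BFS from 2 visits: 2, 12, 14, 0, 9, 1, 3, 6, 10, 7, 11, 13, 5, 8, 15, 16, 4
Reachable nodes: 17 of 21 total.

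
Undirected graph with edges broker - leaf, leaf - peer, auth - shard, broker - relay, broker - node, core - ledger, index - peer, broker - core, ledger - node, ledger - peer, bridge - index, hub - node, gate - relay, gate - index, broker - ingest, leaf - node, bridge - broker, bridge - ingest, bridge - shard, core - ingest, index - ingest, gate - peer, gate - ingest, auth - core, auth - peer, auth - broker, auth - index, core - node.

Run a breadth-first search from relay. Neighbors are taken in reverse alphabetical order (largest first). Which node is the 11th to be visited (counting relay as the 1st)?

Visit relay; enqueue gate, broker → queue [gate, broker]
Visit gate; enqueue peer, ingest, index → queue [broker, peer, ingest, index]
Visit broker; enqueue node, leaf, core, bridge, auth → queue [peer, ingest, index, node, leaf, core, bridge, auth]
Visit peer; enqueue ledger → queue [ingest, index, node, leaf, core, bridge, auth, ledger]
Visit ingest → queue [index, node, leaf, core, bridge, auth, ledger]
Visit index → queue [node, leaf, core, bridge, auth, ledger]
Visit node; enqueue hub → queue [leaf, core, bridge, auth, ledger, hub]
Visit leaf → queue [core, bridge, auth, ledger, hub]
Visit core → queue [bridge, auth, ledger, hub]
Visit bridge; enqueue shard → queue [auth, ledger, hub, shard]
Visit auth → queue [ledger, hub, shard]
Visit ledger → queue [hub, shard]
Visit hub → queue [shard]
Visit shard → queue []

Visit order: relay, gate, broker, peer, ingest, index, node, leaf, core, bridge, auth, ledger, hub, shard

auth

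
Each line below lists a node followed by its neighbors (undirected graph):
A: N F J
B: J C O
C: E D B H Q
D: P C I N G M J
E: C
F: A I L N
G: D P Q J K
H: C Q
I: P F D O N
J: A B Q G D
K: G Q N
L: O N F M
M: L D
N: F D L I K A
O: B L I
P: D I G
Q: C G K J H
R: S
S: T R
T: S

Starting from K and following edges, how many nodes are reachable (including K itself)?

17

BFS from K visits: K, G, N, Q, D, J, P, A, F, I, L, C, H, M, B, O, E
Reachable nodes: 17 of 20 total.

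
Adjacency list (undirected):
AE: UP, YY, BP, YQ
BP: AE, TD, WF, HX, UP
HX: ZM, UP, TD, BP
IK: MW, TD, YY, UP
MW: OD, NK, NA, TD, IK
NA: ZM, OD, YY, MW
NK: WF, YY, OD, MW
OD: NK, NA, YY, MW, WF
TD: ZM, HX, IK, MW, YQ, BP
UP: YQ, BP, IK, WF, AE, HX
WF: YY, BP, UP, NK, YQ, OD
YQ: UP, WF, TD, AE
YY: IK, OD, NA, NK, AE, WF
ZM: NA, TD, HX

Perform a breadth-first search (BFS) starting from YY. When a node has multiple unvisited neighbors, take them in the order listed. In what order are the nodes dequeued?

YY IK OD NA NK AE WF MW TD UP ZM BP YQ HX

Visit YY; enqueue IK, OD, NA, NK, AE, WF → queue [IK, OD, NA, NK, AE, WF]
Visit IK; enqueue MW, TD, UP → queue [OD, NA, NK, AE, WF, MW, TD, UP]
Visit OD → queue [NA, NK, AE, WF, MW, TD, UP]
Visit NA; enqueue ZM → queue [NK, AE, WF, MW, TD, UP, ZM]
Visit NK → queue [AE, WF, MW, TD, UP, ZM]
Visit AE; enqueue BP, YQ → queue [WF, MW, TD, UP, ZM, BP, YQ]
Visit WF → queue [MW, TD, UP, ZM, BP, YQ]
Visit MW → queue [TD, UP, ZM, BP, YQ]
Visit TD; enqueue HX → queue [UP, ZM, BP, YQ, HX]
Visit UP → queue [ZM, BP, YQ, HX]
Visit ZM → queue [BP, YQ, HX]
Visit BP → queue [YQ, HX]
Visit YQ → queue [HX]
Visit HX → queue []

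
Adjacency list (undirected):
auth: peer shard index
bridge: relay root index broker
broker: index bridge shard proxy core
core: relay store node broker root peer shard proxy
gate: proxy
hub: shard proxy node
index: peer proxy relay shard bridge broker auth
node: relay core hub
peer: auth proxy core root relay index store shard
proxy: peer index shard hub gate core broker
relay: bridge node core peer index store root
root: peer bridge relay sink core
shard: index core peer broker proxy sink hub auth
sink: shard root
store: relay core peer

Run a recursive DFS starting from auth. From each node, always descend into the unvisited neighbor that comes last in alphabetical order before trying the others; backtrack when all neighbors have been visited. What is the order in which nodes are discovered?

auth → shard → sink → root → relay → store → peer → proxy → index → broker → core → node → hub → bridge → gate

Visit auth
auth → shard
shard → sink
sink → root
root → relay
relay → store
store → peer
peer → proxy
proxy → index
index → broker
broker → core
core → node
node → hub
broker → bridge
proxy → gate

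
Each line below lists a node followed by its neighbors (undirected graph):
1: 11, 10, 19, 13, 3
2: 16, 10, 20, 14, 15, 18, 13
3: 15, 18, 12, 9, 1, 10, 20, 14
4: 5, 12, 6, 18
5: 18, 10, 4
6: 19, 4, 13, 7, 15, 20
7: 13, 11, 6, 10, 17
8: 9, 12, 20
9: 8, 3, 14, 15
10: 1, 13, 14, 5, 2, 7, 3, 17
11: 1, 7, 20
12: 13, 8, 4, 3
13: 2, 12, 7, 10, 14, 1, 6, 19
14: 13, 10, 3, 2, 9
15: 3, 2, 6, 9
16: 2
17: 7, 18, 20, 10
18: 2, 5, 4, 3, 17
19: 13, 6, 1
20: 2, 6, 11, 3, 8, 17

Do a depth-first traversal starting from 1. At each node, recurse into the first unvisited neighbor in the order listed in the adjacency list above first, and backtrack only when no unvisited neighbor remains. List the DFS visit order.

Visit 1
1 → 11
11 → 7
7 → 13
13 → 2
2 → 16
2 → 10
10 → 14
14 → 3
3 → 15
15 → 6
6 → 19
6 → 4
4 → 5
5 → 18
18 → 17
17 → 20
20 → 8
8 → 9
8 → 12

1 → 11 → 7 → 13 → 2 → 16 → 10 → 14 → 3 → 15 → 6 → 19 → 4 → 5 → 18 → 17 → 20 → 8 → 9 → 12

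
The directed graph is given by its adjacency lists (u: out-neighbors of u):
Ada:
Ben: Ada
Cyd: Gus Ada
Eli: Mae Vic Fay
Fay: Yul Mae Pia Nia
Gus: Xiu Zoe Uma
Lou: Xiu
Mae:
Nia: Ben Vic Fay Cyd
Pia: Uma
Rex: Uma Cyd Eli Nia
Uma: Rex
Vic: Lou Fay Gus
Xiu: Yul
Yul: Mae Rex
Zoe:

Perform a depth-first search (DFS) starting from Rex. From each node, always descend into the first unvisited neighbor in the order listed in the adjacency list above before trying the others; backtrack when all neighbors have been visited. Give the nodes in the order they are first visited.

Visit Rex
Rex → Uma
Rex → Cyd
Cyd → Gus
Gus → Xiu
Xiu → Yul
Yul → Mae
Gus → Zoe
Cyd → Ada
Rex → Eli
Eli → Vic
Vic → Lou
Vic → Fay
Fay → Pia
Fay → Nia
Nia → Ben

Rex → Uma → Cyd → Gus → Xiu → Yul → Mae → Zoe → Ada → Eli → Vic → Lou → Fay → Pia → Nia → Ben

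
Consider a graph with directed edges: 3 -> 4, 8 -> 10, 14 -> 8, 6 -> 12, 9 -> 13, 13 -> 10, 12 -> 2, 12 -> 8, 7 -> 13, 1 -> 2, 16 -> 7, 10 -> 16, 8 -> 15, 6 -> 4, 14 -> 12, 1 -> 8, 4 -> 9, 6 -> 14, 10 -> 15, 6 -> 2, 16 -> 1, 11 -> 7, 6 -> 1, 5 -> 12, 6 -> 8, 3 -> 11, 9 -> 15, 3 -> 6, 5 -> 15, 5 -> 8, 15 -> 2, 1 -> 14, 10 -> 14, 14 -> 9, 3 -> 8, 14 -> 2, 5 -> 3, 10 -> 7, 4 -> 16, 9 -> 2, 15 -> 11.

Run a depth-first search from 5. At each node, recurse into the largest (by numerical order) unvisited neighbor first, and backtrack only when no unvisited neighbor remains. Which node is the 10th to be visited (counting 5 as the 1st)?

12

Visit 5
5 → 15
15 → 11
11 → 7
7 → 13
13 → 10
10 → 16
16 → 1
1 → 14
14 → 12
12 → 8
12 → 2
14 → 9
5 → 3
3 → 6
6 → 4

Visit order: 5, 15, 11, 7, 13, 10, 16, 1, 14, 12, 8, 2, 9, 3, 6, 4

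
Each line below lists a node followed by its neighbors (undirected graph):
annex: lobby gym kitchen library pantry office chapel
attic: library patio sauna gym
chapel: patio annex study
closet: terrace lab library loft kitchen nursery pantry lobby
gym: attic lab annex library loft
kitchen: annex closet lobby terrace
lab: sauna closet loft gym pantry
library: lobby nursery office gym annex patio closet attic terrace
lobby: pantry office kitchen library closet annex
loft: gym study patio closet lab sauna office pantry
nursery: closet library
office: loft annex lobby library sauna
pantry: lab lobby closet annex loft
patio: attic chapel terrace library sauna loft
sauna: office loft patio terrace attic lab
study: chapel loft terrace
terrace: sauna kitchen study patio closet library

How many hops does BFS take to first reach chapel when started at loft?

2

Level 0: loft
Level 1: closet, gym, lab, office, pantry, patio, sauna, study
Level 2: annex, attic, chapel, kitchen, library, lobby, nursery, terrace
chapel first appears at level 2.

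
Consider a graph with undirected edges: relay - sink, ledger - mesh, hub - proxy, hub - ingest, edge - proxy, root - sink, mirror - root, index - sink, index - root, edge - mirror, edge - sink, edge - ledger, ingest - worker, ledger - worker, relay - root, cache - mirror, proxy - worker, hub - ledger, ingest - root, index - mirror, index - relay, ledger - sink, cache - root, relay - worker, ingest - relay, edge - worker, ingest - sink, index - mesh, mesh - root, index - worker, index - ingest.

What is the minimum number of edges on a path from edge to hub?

2

Level 0: edge
Level 1: ledger, mirror, proxy, sink, worker
Level 2: cache, hub, index, ingest, mesh, relay, root
hub first appears at level 2.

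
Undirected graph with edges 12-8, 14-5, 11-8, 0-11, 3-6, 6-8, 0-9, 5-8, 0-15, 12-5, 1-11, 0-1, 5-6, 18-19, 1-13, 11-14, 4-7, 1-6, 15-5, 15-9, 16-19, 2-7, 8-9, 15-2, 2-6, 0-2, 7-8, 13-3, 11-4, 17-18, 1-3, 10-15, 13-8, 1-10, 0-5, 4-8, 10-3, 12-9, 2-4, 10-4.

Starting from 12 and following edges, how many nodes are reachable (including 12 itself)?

16

BFS from 12 visits: 12, 5, 8, 9, 0, 6, 14, 15, 4, 7, 11, 13, 1, 2, 3, 10
Reachable nodes: 16 of 20 total.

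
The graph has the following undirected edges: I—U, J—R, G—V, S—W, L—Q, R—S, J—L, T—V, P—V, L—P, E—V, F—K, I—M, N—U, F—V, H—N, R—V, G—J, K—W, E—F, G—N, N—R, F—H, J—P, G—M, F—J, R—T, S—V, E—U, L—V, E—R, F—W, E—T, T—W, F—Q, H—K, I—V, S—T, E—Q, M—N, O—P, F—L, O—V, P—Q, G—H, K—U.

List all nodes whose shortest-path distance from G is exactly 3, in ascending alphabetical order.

Q, W

Level 0: G
Level 1: H, J, M, N, V
Level 2: E, F, I, K, L, O, P, R, S, T, U
Level 3: Q, W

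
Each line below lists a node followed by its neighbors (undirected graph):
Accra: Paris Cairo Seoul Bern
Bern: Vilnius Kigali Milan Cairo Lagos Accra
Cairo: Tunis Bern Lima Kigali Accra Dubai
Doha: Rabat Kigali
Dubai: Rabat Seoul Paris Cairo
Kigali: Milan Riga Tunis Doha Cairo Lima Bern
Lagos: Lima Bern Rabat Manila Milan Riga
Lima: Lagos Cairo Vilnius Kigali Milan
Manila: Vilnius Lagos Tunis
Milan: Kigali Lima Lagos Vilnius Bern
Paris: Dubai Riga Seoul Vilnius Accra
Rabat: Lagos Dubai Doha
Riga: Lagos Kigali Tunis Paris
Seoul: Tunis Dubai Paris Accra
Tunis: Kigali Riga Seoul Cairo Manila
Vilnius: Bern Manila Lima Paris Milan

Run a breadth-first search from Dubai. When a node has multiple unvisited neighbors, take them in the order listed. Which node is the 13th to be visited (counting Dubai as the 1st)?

Visit Dubai; enqueue Rabat, Seoul, Paris, Cairo → queue [Rabat, Seoul, Paris, Cairo]
Visit Rabat; enqueue Lagos, Doha → queue [Seoul, Paris, Cairo, Lagos, Doha]
Visit Seoul; enqueue Tunis, Accra → queue [Paris, Cairo, Lagos, Doha, Tunis, Accra]
Visit Paris; enqueue Riga, Vilnius → queue [Cairo, Lagos, Doha, Tunis, Accra, Riga, Vilnius]
Visit Cairo; enqueue Bern, Lima, Kigali → queue [Lagos, Doha, Tunis, Accra, Riga, Vilnius, Bern, Lima, Kigali]
Visit Lagos; enqueue Manila, Milan → queue [Doha, Tunis, Accra, Riga, Vilnius, Bern, Lima, Kigali, Manila, Milan]
Visit Doha → queue [Tunis, Accra, Riga, Vilnius, Bern, Lima, Kigali, Manila, Milan]
Visit Tunis → queue [Accra, Riga, Vilnius, Bern, Lima, Kigali, Manila, Milan]
Visit Accra → queue [Riga, Vilnius, Bern, Lima, Kigali, Manila, Milan]
Visit Riga → queue [Vilnius, Bern, Lima, Kigali, Manila, Milan]
Visit Vilnius → queue [Bern, Lima, Kigali, Manila, Milan]
Visit Bern → queue [Lima, Kigali, Manila, Milan]
Visit Lima → queue [Kigali, Manila, Milan]
Visit Kigali → queue [Manila, Milan]
Visit Manila → queue [Milan]
Visit Milan → queue []

Visit order: Dubai, Rabat, Seoul, Paris, Cairo, Lagos, Doha, Tunis, Accra, Riga, Vilnius, Bern, Lima, Kigali, Manila, Milan

Lima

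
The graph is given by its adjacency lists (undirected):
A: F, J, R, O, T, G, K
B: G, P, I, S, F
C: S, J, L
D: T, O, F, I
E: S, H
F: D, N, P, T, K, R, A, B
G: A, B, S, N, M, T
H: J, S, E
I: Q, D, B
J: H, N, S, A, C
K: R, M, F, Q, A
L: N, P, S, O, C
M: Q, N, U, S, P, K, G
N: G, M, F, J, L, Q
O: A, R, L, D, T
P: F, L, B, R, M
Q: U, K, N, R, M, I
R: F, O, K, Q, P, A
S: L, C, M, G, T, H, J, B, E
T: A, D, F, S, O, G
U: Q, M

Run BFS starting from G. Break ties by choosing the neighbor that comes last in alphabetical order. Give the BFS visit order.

G, T, S, N, M, B, A, O, F, D, L, J, H, E, C, Q, U, P, K, I, R

Visit G; enqueue T, S, N, M, B, A → queue [T, S, N, M, B, A]
Visit T; enqueue O, F, D → queue [S, N, M, B, A, O, F, D]
Visit S; enqueue L, J, H, E, C → queue [N, M, B, A, O, F, D, L, J, H, E, C]
Visit N; enqueue Q → queue [M, B, A, O, F, D, L, J, H, E, C, Q]
Visit M; enqueue U, P, K → queue [B, A, O, F, D, L, J, H, E, C, Q, U, P, K]
Visit B; enqueue I → queue [A, O, F, D, L, J, H, E, C, Q, U, P, K, I]
Visit A; enqueue R → queue [O, F, D, L, J, H, E, C, Q, U, P, K, I, R]
Visit O → queue [F, D, L, J, H, E, C, Q, U, P, K, I, R]
Visit F → queue [D, L, J, H, E, C, Q, U, P, K, I, R]
Visit D → queue [L, J, H, E, C, Q, U, P, K, I, R]
Visit L → queue [J, H, E, C, Q, U, P, K, I, R]
Visit J → queue [H, E, C, Q, U, P, K, I, R]
Visit H → queue [E, C, Q, U, P, K, I, R]
Visit E → queue [C, Q, U, P, K, I, R]
Visit C → queue [Q, U, P, K, I, R]
Visit Q → queue [U, P, K, I, R]
Visit U → queue [P, K, I, R]
Visit P → queue [K, I, R]
Visit K → queue [I, R]
Visit I → queue [R]
Visit R → queue []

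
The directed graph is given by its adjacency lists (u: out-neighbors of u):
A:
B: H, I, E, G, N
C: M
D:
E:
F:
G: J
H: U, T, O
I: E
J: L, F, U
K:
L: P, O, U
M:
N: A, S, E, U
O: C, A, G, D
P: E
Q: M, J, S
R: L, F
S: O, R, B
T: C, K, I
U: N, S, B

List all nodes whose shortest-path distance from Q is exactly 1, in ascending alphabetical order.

J, M, S

Level 0: Q
Level 1: J, M, S
Level 2: B, F, L, O, R, U
Level 3: A, C, D, E, G, H, I, N, P
Level 4: T
Level 5: K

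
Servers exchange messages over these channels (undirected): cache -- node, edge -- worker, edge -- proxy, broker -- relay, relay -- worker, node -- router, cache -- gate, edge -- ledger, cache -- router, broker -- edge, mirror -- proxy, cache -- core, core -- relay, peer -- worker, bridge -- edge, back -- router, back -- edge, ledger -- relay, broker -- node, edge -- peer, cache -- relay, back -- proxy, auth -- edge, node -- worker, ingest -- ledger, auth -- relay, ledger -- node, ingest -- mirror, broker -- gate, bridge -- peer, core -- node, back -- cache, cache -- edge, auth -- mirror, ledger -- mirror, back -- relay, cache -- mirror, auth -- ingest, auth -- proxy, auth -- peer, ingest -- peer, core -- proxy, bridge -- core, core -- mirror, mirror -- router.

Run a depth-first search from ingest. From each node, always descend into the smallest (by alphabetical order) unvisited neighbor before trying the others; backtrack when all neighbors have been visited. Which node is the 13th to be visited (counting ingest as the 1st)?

relay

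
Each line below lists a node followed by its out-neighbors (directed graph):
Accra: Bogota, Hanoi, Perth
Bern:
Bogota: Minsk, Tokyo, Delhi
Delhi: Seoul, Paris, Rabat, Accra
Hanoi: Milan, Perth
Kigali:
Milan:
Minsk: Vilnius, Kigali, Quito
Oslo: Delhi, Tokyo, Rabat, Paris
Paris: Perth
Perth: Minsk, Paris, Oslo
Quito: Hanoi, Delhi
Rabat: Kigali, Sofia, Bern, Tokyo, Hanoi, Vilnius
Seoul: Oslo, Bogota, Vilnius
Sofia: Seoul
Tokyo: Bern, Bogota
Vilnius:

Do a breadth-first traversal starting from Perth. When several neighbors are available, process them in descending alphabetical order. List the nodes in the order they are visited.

Visit Perth; enqueue Paris, Oslo, Minsk → queue [Paris, Oslo, Minsk]
Visit Paris → queue [Oslo, Minsk]
Visit Oslo; enqueue Tokyo, Rabat, Delhi → queue [Minsk, Tokyo, Rabat, Delhi]
Visit Minsk; enqueue Vilnius, Quito, Kigali → queue [Tokyo, Rabat, Delhi, Vilnius, Quito, Kigali]
Visit Tokyo; enqueue Bogota, Bern → queue [Rabat, Delhi, Vilnius, Quito, Kigali, Bogota, Bern]
Visit Rabat; enqueue Sofia, Hanoi → queue [Delhi, Vilnius, Quito, Kigali, Bogota, Bern, Sofia, Hanoi]
Visit Delhi; enqueue Seoul, Accra → queue [Vilnius, Quito, Kigali, Bogota, Bern, Sofia, Hanoi, Seoul, Accra]
Visit Vilnius → queue [Quito, Kigali, Bogota, Bern, Sofia, Hanoi, Seoul, Accra]
Visit Quito → queue [Kigali, Bogota, Bern, Sofia, Hanoi, Seoul, Accra]
Visit Kigali → queue [Bogota, Bern, Sofia, Hanoi, Seoul, Accra]
Visit Bogota → queue [Bern, Sofia, Hanoi, Seoul, Accra]
Visit Bern → queue [Sofia, Hanoi, Seoul, Accra]
Visit Sofia → queue [Hanoi, Seoul, Accra]
Visit Hanoi; enqueue Milan → queue [Seoul, Accra, Milan]
Visit Seoul → queue [Accra, Milan]
Visit Accra → queue [Milan]
Visit Milan → queue []

Perth → Paris → Oslo → Minsk → Tokyo → Rabat → Delhi → Vilnius → Quito → Kigali → Bogota → Bern → Sofia → Hanoi → Seoul → Accra → Milan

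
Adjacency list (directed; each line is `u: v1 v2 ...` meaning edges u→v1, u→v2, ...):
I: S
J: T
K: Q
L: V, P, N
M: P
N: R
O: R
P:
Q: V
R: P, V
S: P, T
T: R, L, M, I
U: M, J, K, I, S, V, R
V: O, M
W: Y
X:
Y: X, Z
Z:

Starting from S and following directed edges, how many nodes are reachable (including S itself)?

10

BFS from S visits: S, P, T, I, L, M, R, N, V, O
Reachable nodes: 10 of 18 total.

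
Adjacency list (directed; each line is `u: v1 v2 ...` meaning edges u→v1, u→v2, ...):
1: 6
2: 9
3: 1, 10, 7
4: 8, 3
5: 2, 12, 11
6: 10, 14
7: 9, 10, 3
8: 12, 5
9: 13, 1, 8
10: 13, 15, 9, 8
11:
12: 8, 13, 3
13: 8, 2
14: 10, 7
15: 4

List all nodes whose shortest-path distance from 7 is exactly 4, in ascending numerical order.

Level 0: 7
Level 1: 3, 9, 10
Level 2: 1, 8, 13, 15
Level 3: 2, 4, 5, 6, 12
Level 4: 11, 14

11, 14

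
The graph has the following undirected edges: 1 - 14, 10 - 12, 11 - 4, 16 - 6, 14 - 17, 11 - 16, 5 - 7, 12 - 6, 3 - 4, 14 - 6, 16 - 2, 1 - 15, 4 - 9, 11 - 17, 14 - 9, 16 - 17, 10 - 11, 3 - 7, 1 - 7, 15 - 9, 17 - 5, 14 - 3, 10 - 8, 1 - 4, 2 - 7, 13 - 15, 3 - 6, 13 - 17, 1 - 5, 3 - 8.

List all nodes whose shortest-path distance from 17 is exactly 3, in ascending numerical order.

8, 12

Level 0: 17
Level 1: 5, 11, 13, 14, 16
Level 2: 1, 2, 3, 4, 6, 7, 9, 10, 15
Level 3: 8, 12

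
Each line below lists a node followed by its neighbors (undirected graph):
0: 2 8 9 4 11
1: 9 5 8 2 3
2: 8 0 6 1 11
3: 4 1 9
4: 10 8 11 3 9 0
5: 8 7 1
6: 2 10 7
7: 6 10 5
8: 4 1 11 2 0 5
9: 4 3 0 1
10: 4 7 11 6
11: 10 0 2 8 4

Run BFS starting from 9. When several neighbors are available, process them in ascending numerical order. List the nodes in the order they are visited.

9 → 0 → 1 → 3 → 4 → 2 → 8 → 11 → 5 → 10 → 6 → 7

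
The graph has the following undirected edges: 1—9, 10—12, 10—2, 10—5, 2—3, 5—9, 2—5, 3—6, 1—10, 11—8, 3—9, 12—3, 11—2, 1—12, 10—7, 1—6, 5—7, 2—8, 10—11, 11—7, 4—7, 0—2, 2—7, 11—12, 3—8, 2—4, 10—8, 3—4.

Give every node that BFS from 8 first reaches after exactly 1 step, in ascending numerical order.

2, 3, 10, 11

Level 0: 8
Level 1: 2, 3, 10, 11
Level 2: 0, 1, 4, 5, 6, 7, 9, 12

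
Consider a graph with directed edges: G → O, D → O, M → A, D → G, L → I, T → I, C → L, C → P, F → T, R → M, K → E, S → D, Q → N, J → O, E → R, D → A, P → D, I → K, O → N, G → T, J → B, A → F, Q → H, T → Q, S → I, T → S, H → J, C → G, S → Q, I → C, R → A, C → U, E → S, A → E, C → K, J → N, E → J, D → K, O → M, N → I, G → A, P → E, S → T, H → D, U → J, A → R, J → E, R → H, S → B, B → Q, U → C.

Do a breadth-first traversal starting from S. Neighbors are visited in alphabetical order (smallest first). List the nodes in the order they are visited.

Visit S; enqueue B, D, I, Q, T → queue [B, D, I, Q, T]
Visit B → queue [D, I, Q, T]
Visit D; enqueue A, G, K, O → queue [I, Q, T, A, G, K, O]
Visit I; enqueue C → queue [Q, T, A, G, K, O, C]
Visit Q; enqueue H, N → queue [T, A, G, K, O, C, H, N]
Visit T → queue [A, G, K, O, C, H, N]
Visit A; enqueue E, F, R → queue [G, K, O, C, H, N, E, F, R]
Visit G → queue [K, O, C, H, N, E, F, R]
Visit K → queue [O, C, H, N, E, F, R]
Visit O; enqueue M → queue [C, H, N, E, F, R, M]
Visit C; enqueue L, P, U → queue [H, N, E, F, R, M, L, P, U]
Visit H; enqueue J → queue [N, E, F, R, M, L, P, U, J]
Visit N → queue [E, F, R, M, L, P, U, J]
Visit E → queue [F, R, M, L, P, U, J]
Visit F → queue [R, M, L, P, U, J]
Visit R → queue [M, L, P, U, J]
Visit M → queue [L, P, U, J]
Visit L → queue [P, U, J]
Visit P → queue [U, J]
Visit U → queue [J]
Visit J → queue []

S, B, D, I, Q, T, A, G, K, O, C, H, N, E, F, R, M, L, P, U, J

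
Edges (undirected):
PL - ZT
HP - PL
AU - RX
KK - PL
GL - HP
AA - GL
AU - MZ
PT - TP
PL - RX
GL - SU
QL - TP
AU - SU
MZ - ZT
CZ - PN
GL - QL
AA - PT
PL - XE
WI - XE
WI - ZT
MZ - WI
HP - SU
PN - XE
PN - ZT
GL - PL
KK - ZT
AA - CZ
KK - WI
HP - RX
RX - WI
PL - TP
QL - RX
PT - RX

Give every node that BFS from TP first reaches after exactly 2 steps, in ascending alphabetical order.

AA, GL, HP, KK, RX, XE, ZT

Level 0: TP
Level 1: PL, PT, QL
Level 2: AA, GL, HP, KK, RX, XE, ZT
Level 3: AU, CZ, MZ, PN, SU, WI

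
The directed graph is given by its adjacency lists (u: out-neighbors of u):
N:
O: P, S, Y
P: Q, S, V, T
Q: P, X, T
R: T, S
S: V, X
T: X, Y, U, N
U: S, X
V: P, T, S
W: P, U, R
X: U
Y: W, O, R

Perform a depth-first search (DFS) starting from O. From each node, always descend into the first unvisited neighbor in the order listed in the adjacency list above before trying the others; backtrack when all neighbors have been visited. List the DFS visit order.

O P Q X U S V T Y W R N

Visit O
O → P
P → Q
Q → X
X → U
U → S
S → V
V → T
T → Y
Y → W
W → R
T → N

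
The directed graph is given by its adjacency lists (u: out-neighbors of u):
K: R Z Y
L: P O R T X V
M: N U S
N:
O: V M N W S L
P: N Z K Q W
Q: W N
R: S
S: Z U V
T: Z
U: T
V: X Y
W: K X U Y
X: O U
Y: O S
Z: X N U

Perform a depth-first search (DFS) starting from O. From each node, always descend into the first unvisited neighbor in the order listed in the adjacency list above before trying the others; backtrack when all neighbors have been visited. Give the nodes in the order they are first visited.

O, V, X, U, T, Z, N, Y, S, M, W, K, R, L, P, Q

Visit O
O → V
V → X
X → U
U → T
T → Z
Z → N
V → Y
Y → S
O → M
O → W
W → K
K → R
O → L
L → P
P → Q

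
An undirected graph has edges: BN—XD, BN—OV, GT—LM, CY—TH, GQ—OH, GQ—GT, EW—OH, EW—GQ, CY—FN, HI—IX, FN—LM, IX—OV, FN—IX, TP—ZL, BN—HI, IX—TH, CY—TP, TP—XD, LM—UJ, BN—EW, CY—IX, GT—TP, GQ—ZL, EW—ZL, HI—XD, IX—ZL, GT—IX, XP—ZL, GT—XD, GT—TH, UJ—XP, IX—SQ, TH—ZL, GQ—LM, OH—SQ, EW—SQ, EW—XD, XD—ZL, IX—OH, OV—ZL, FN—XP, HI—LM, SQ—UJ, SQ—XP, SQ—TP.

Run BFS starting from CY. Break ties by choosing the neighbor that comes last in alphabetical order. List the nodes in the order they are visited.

CY, TP, TH, IX, FN, ZL, XD, SQ, GT, OV, OH, HI, XP, LM, GQ, EW, BN, UJ

Visit CY; enqueue TP, TH, IX, FN → queue [TP, TH, IX, FN]
Visit TP; enqueue ZL, XD, SQ, GT → queue [TH, IX, FN, ZL, XD, SQ, GT]
Visit TH → queue [IX, FN, ZL, XD, SQ, GT]
Visit IX; enqueue OV, OH, HI → queue [FN, ZL, XD, SQ, GT, OV, OH, HI]
Visit FN; enqueue XP, LM → queue [ZL, XD, SQ, GT, OV, OH, HI, XP, LM]
Visit ZL; enqueue GQ, EW → queue [XD, SQ, GT, OV, OH, HI, XP, LM, GQ, EW]
Visit XD; enqueue BN → queue [SQ, GT, OV, OH, HI, XP, LM, GQ, EW, BN]
Visit SQ; enqueue UJ → queue [GT, OV, OH, HI, XP, LM, GQ, EW, BN, UJ]
Visit GT → queue [OV, OH, HI, XP, LM, GQ, EW, BN, UJ]
Visit OV → queue [OH, HI, XP, LM, GQ, EW, BN, UJ]
Visit OH → queue [HI, XP, LM, GQ, EW, BN, UJ]
Visit HI → queue [XP, LM, GQ, EW, BN, UJ]
Visit XP → queue [LM, GQ, EW, BN, UJ]
Visit LM → queue [GQ, EW, BN, UJ]
Visit GQ → queue [EW, BN, UJ]
Visit EW → queue [BN, UJ]
Visit BN → queue [UJ]
Visit UJ → queue []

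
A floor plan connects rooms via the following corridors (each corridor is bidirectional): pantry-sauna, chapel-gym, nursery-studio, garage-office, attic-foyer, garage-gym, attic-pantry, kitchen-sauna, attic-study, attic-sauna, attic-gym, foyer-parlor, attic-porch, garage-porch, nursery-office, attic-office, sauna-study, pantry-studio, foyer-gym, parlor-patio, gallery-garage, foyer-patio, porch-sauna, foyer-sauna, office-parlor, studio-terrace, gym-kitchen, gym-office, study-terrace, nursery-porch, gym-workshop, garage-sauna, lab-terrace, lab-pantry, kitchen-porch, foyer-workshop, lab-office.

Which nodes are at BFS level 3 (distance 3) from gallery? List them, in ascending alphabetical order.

attic, chapel, foyer, kitchen, lab, nursery, pantry, parlor, study, workshop

Level 0: gallery
Level 1: garage
Level 2: gym, office, porch, sauna
Level 3: attic, chapel, foyer, kitchen, lab, nursery, pantry, parlor, study, workshop
Level 4: patio, studio, terrace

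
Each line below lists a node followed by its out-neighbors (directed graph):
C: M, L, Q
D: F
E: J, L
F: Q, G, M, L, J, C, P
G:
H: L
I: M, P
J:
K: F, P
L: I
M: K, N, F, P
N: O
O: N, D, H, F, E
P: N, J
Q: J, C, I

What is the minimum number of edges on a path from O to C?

2

Level 0: O
Level 1: D, E, F, H, N
Level 2: C, G, J, L, M, P, Q
Level 3: I, K
C first appears at level 2.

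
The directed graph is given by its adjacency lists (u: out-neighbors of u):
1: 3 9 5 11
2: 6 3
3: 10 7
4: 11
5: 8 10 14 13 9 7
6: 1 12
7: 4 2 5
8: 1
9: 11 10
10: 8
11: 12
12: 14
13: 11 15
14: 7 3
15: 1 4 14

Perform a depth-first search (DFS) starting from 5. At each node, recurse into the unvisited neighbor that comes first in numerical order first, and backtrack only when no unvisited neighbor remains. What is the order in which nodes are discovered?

Visit 5
5 → 7
7 → 2
2 → 3
3 → 10
10 → 8
8 → 1
1 → 9
9 → 11
11 → 12
12 → 14
2 → 6
7 → 4
5 → 13
13 → 15

5 → 7 → 2 → 3 → 10 → 8 → 1 → 9 → 11 → 12 → 14 → 6 → 4 → 13 → 15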